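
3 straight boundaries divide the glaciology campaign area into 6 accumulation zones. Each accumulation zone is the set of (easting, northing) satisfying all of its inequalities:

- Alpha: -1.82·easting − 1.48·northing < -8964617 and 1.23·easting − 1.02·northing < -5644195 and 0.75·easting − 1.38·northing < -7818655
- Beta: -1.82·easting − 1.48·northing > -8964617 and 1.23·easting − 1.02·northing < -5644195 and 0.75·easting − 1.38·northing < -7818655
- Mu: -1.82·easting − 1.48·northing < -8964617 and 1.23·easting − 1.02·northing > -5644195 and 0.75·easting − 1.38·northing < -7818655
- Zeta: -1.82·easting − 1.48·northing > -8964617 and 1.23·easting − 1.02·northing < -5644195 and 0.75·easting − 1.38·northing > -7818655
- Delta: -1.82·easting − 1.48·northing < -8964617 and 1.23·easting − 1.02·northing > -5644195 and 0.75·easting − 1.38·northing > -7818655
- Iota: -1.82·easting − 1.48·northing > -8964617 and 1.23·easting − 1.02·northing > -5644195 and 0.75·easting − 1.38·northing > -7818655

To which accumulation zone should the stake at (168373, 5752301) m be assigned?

Zeta

-1.82·168373 − 1.48·5752301 = -8819844.340, which is > -8964617
1.23·168373 − 1.02·5752301 = -5660248.230, which is < -5644195
0.75·168373 − 1.38·5752301 = -7811895.630, which is > -7818655
This sign pattern matches Zeta.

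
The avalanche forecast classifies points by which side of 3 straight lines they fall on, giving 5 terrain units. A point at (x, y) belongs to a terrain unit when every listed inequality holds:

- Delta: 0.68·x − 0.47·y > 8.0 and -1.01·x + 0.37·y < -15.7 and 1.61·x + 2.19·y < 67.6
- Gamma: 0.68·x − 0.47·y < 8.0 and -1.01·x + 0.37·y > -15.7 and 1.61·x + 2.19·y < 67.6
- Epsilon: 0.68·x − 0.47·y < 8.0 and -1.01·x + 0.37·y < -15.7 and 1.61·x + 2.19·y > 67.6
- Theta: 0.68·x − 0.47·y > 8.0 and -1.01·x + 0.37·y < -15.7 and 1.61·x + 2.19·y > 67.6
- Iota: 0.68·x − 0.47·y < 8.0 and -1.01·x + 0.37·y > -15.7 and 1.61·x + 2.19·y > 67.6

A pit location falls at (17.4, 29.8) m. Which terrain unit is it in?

0.68·17.4 − 0.47·29.8 = -2.174, which is < 8.0
-1.01·17.4 + 0.37·29.8 = -6.548, which is > -15.7
1.61·17.4 + 2.19·29.8 = 93.276, which is > 67.6
This sign pattern matches Iota.

Iota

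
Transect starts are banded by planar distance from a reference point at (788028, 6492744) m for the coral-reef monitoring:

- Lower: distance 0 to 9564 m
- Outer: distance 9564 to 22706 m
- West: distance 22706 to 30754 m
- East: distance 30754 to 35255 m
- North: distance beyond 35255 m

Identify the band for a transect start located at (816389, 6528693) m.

North

Distance = √((816389−788028)² + (6528693−6492744)²) = √(804346321.000 + 1292330601.000) = 45789.485 m.
35255 ≤ 45789.485 < ∞ → North.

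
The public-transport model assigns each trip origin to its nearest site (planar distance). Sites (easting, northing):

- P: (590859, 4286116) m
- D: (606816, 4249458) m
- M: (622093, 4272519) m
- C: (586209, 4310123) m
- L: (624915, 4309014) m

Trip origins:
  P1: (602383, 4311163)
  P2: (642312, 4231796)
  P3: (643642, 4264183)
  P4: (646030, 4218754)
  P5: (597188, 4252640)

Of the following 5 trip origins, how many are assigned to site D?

P1 → C
P2 → D
P3 → M
P4 → D
P5 → D
3 of the 5 go to D.

3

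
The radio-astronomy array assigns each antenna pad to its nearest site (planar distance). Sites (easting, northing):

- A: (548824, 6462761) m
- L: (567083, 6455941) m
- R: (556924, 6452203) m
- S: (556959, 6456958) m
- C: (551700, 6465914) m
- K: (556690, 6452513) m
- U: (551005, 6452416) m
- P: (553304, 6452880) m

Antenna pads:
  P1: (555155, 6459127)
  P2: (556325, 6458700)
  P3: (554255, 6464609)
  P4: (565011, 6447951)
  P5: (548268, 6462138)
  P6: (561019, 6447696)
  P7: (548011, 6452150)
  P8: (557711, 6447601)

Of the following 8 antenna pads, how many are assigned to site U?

P1 → S
P2 → S
P3 → C
P4 → L
P5 → A
P6 → R
P7 → U
P8 → R
1 of the 8 goes to U.

1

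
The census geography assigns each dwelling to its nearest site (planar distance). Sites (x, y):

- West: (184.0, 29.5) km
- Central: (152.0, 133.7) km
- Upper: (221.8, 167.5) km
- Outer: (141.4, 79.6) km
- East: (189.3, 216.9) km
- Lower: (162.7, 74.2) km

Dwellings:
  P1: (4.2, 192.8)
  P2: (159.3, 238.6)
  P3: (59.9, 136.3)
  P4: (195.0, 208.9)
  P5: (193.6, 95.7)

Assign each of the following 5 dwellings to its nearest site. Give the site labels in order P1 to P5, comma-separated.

Central, East, Central, East, Lower

P1 → Central (d²=25337.65)
P2 → East (d²=1370.89)
P3 → Central (d²=8489.17)
P4 → East (d²=96.49)
P5 → Lower (d²=1417.06)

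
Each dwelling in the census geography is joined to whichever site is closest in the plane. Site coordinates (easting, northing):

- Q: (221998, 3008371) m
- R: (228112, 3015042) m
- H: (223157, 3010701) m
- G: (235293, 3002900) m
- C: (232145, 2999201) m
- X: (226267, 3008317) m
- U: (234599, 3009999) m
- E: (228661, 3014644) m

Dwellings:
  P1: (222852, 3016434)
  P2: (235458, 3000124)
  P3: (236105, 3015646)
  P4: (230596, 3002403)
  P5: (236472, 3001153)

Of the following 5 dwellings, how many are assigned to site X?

0

P1 → R
P2 → G
P3 → U
P4 → C
P5 → G
0 of the 5 go to X.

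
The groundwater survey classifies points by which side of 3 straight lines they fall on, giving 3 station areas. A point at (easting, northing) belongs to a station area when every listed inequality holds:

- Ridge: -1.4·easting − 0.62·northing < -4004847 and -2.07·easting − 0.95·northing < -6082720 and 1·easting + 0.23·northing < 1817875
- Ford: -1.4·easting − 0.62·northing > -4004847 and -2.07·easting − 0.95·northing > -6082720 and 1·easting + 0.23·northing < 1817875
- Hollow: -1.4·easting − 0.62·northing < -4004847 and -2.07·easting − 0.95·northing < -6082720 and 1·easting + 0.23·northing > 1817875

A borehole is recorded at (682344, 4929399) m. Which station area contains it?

-1.4·682344 − 0.62·4929399 = -4011508.980, which is < -4004847
-2.07·682344 − 0.95·4929399 = -6095381.130, which is < -6082720
1·682344 + 0.23·4929399 = 1816105.770, which is < 1817875
This sign pattern matches Ridge.

Ridge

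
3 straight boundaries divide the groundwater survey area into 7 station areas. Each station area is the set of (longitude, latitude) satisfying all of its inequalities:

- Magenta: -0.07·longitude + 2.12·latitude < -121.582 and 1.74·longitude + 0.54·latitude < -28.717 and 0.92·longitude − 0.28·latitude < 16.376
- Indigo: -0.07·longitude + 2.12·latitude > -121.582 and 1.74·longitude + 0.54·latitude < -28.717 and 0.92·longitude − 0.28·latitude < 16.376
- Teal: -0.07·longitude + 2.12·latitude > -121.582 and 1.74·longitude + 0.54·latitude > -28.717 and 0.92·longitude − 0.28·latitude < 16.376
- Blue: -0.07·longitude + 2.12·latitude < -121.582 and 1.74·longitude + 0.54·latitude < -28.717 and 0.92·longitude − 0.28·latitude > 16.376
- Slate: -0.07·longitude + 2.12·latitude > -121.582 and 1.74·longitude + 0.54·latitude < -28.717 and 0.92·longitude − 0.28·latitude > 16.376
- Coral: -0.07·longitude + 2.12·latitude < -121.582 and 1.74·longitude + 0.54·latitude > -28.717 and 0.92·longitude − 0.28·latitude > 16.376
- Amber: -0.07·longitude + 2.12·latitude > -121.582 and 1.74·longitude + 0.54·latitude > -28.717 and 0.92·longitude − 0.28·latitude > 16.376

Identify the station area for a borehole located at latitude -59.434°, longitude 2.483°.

Coral

-0.07·2.483 + 2.12·-59.434 = -126.174, which is < -121.582
1.74·2.483 + 0.54·-59.434 = -27.774, which is > -28.717
0.92·2.483 − 0.28·-59.434 = 18.926, which is > 16.376
This sign pattern matches Coral.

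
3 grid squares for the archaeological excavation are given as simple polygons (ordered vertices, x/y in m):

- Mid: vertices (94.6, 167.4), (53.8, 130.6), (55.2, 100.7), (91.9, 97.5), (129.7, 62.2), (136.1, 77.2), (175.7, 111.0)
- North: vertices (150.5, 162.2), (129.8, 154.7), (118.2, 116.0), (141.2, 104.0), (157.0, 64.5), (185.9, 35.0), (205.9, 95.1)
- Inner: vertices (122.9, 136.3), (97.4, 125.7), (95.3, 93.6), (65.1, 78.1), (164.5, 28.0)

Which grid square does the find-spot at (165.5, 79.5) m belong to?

Cast a ray rightward from (165.5, 79.5). For each polygon, the edges (by vertex number in listed order) whose endpoints lie on opposite sides of y = 79.5, where each meets that height, and whether that is right or left of the point:
Mid: 4–5 at x≈111.17 (left), 6–7 at x≈138.79 (left) → 0 crossings.
North: 4–5 at x≈151.00 (left), 6–7 at x≈200.71 (right) → 1 crossing.
Inner: 3–4 at x≈67.83 (left), 5–1 at x≈144.72 (left) → 0 crossings.
Only North has an odd count, so the point is inside North.

North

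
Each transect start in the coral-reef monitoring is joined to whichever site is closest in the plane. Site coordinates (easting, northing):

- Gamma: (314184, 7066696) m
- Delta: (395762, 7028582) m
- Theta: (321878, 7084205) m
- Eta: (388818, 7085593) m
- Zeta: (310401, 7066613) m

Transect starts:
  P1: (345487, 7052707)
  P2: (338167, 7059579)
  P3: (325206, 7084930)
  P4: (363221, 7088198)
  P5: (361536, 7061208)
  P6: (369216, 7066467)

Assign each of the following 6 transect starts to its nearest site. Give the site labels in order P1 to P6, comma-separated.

Gamma, Gamma, Theta, Eta, Eta, Eta

P1 → Gamma (d²=1175569930.00)
P2 → Gamma (d²=625835978.00)
P3 → Theta (d²=11601209.00)
P4 → Eta (d²=661992434.00)
P5 → Eta (d²=1338935749.00)
P6 → Eta (d²=750042280.00)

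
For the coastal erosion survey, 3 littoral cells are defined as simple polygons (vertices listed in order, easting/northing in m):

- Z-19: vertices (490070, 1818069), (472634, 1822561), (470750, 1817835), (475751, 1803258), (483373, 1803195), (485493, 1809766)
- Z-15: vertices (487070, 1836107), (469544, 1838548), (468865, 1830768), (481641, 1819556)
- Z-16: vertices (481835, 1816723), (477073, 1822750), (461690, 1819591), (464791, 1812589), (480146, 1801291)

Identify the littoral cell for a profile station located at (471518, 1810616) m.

Z-16

Cast a ray rightward from (471518, 1810616). For each polygon, the edges (by vertex number in listed order) whose endpoints lie on opposite sides of northing = 1810616, where each meets that height, and whether that is right or left of the point:
Z-19: 3–4 at easting≈473226.7 (right), 6–1 at easting≈485961.6 (right) → 2 crossings.
Z-15: no edge straddles that height → 0 crossings.
Z-16: 4–5 at easting≈467472.5 (left), 5–1 at easting≈481166.6 (right) → 1 crossing.
Only Z-16 has an odd count, so the point is inside Z-16.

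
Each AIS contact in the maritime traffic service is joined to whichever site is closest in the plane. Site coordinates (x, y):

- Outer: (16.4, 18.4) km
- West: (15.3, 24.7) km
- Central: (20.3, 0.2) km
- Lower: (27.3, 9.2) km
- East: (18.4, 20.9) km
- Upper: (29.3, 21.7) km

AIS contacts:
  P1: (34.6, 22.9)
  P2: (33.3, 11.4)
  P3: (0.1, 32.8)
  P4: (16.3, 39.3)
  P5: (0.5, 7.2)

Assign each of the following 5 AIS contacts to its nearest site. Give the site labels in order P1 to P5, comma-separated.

Upper, Lower, West, West, Outer

P1 → Upper (d²=29.53)
P2 → Lower (d²=40.84)
P3 → West (d²=296.65)
P4 → West (d²=214.16)
P5 → Outer (d²=378.25)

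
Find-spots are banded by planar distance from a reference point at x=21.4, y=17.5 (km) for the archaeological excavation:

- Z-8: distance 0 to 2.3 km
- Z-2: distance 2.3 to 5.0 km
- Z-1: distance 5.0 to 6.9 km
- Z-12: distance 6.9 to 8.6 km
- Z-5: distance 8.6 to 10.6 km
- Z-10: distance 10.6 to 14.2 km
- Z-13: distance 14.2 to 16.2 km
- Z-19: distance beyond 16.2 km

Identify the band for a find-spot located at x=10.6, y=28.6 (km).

Z-13

Distance = √((10.6−21.4)² + (28.6−17.5)²) = √(116.640 + 123.210) = 15.487 km.
14.2 ≤ 15.487 < 16.2 → Z-13.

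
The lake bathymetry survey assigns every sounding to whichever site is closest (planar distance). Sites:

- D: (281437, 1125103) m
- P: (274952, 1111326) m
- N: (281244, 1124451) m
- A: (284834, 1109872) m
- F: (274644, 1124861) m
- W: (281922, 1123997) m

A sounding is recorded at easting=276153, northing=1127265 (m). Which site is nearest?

F

Squared distances to each site:
D: 32594900.000; P: 255494122.000; N: 33836877.000; A: 377876210.000; F: 8056297.000; W: 43961185.000.
Minimum at F.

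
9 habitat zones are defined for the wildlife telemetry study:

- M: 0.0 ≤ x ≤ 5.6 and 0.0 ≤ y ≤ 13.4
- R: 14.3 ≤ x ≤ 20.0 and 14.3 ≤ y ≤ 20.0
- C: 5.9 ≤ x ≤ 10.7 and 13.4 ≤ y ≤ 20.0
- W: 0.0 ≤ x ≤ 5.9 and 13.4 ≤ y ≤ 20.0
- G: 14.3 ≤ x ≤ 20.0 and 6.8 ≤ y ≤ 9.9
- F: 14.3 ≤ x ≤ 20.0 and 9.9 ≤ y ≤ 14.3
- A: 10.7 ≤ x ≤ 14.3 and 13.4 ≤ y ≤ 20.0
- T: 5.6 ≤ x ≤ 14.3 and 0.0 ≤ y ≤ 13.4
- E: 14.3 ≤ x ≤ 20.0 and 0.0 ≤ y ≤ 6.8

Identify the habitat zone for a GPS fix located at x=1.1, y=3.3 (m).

M

The point has x = 1.1 and y = 3.3.
Only M satisfies 0.0 ≤ x ≤ 5.6 and 0.0 ≤ y ≤ 13.4.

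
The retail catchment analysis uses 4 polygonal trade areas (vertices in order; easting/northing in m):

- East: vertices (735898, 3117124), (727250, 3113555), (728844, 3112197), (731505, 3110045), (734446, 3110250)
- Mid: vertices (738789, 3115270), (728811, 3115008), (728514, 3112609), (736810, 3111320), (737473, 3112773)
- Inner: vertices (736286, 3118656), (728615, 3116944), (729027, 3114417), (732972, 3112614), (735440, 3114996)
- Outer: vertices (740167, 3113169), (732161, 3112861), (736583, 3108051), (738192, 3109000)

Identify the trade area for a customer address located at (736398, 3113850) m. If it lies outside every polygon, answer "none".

Mid

Cast a ray rightward from (736398, 3113850). For each polygon, the edges (by vertex number in listed order) whose endpoints lie on opposite sides of northing = 3113850, where each meets that height, and whether that is right or left of the point:
East: 1–2 at easting≈727964.8 (left), 5–1 at easting≈735206.4 (left) → 0 crossings.
Mid: 2–3 at easting≈728667.6 (left), 5–1 at easting≈738040.6 (right) → 1 crossing.
Inner: 3–4 at easting≈730267.6 (left), 4–5 at easting≈734252.6 (left) → 0 crossings.
Outer: no edge straddles that height → 0 crossings.
Only Mid has an odd count, so the point is inside Mid.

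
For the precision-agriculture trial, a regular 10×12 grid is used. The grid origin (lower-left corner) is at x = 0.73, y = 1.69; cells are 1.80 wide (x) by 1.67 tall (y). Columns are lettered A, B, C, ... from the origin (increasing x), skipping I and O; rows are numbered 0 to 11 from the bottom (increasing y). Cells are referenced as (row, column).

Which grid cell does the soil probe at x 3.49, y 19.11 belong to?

(10, B)

Column index: ⌊(3.49 − 0.73) / 1.80⌋ = ⌊1.533⌋ = 1 → column B
Row offset from origin: ⌊(19.11 − 1.69) / 1.67⌋ = ⌊10.431⌋ = 10 → row 10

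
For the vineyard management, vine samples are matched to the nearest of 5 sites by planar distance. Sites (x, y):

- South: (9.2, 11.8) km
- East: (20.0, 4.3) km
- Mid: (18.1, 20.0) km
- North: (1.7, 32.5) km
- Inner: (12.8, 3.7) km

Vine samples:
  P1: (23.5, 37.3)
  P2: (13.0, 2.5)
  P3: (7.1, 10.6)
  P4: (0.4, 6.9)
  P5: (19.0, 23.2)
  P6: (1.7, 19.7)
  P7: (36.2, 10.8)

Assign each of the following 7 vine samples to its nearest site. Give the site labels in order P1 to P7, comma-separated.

P1 → Mid (d²=328.45)
P2 → Inner (d²=1.48)
P3 → South (d²=5.85)
P4 → South (d²=101.45)
P5 → Mid (d²=11.05)
P6 → South (d²=118.66)
P7 → East (d²=304.69)

Mid, Inner, South, South, Mid, South, East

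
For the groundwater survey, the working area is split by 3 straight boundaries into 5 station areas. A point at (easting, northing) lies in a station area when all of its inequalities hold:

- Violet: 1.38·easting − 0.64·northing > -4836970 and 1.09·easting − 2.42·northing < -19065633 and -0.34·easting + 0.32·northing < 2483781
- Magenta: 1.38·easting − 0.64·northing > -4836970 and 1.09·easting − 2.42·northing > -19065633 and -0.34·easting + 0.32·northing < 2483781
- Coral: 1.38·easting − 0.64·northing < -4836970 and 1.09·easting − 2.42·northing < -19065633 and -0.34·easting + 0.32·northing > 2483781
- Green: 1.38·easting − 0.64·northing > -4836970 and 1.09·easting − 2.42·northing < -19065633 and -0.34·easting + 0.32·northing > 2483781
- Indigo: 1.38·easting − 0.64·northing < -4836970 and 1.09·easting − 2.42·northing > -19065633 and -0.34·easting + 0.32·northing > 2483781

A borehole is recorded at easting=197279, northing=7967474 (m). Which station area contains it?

Violet

1.38·197279 − 0.64·7967474 = -4826938.340, which is > -4836970
1.09·197279 − 2.42·7967474 = -19066252.970, which is < -19065633
-0.34·197279 + 0.32·7967474 = 2482516.820, which is < 2483781
This sign pattern matches Violet.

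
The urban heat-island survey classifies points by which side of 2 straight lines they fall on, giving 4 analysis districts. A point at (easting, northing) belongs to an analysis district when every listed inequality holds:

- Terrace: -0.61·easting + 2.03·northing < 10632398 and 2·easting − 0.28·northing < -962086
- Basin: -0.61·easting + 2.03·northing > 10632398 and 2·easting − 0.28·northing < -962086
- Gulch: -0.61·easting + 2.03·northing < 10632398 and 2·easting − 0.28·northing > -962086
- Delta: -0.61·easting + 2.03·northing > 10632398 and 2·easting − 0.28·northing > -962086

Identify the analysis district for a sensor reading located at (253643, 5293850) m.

-0.61·253643 + 2.03·5293850 = 10591793.270, which is < 10632398
2·253643 − 0.28·5293850 = -974992.000, which is < -962086
This sign pattern matches Terrace.

Terrace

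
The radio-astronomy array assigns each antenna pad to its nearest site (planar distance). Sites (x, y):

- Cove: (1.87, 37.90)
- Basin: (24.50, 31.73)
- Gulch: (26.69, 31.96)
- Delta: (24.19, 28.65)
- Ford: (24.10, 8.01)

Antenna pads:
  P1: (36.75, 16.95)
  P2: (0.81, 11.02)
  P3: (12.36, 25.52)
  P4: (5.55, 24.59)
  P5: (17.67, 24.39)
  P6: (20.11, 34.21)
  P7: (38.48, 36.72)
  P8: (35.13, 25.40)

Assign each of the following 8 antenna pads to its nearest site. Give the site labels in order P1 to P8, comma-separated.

P1 → Ford (d²=239.95)
P2 → Ford (d²=551.48)
P3 → Delta (d²=149.75)
P4 → Cove (d²=190.70)
P5 → Delta (d²=60.66)
P6 → Basin (d²=25.42)
P7 → Gulch (d²=161.66)
P8 → Gulch (d²=114.27)

Ford, Ford, Delta, Cove, Delta, Basin, Gulch, Gulch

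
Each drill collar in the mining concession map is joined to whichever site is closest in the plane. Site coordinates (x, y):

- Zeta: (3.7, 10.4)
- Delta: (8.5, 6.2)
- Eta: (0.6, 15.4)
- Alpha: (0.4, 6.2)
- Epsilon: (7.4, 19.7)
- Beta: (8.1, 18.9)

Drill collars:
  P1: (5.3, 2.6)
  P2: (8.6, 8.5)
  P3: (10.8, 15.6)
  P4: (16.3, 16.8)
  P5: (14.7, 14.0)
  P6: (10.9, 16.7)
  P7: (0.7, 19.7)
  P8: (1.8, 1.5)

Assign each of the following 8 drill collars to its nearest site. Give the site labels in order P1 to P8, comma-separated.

Delta, Delta, Beta, Beta, Beta, Beta, Eta, Alpha

P1 → Delta (d²=23.20)
P2 → Delta (d²=5.30)
P3 → Beta (d²=18.18)
P4 → Beta (d²=71.65)
P5 → Beta (d²=67.57)
P6 → Beta (d²=12.68)
P7 → Eta (d²=18.50)
P8 → Alpha (d²=24.05)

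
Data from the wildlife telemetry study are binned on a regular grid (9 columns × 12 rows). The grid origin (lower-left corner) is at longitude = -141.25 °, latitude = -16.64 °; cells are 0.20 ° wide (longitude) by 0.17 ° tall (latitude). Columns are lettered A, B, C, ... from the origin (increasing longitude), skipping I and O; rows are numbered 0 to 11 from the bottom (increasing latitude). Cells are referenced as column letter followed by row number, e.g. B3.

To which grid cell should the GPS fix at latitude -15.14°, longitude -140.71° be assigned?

Column index: ⌊(-140.71 − -141.25) / 0.20⌋ = ⌊2.700⌋ = 2 → column C
Row offset from origin: ⌊(-15.14 − -16.64) / 0.17⌋ = ⌊8.824⌋ = 8 → row 8

C8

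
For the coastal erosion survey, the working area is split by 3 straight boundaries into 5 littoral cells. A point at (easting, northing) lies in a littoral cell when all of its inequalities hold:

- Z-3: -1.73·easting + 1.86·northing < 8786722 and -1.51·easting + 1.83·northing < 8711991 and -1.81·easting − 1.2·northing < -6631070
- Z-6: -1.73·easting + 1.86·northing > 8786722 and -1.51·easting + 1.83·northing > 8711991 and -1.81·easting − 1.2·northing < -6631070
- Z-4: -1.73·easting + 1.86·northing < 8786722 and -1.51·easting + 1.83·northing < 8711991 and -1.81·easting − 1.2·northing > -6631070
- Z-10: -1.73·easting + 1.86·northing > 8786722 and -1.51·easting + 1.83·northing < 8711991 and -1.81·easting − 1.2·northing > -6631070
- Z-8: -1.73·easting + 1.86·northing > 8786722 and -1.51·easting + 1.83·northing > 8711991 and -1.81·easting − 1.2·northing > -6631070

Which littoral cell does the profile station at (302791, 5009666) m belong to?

-1.73·302791 + 1.86·5009666 = 8794150.330, which is > 8786722
-1.51·302791 + 1.83·5009666 = 8710474.370, which is < 8711991
-1.81·302791 − 1.2·5009666 = -6559650.910, which is > -6631070
This sign pattern matches Z-10.

Z-10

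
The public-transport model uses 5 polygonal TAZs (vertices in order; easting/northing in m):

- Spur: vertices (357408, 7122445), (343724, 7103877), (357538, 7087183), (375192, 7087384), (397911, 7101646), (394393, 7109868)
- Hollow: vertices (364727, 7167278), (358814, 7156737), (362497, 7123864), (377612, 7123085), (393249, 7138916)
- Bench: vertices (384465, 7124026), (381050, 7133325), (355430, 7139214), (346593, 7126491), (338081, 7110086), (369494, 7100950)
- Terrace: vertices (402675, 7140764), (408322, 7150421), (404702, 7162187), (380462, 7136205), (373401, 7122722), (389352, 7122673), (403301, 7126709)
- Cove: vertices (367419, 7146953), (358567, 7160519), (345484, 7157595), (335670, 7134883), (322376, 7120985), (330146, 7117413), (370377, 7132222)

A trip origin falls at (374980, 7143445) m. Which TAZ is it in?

Hollow

Cast a ray rightward from (374980, 7143445). For each polygon, the edges (by vertex number in listed order) whose endpoints lie on opposite sides of northing = 7143445, where each meets that height, and whether that is right or left of the point:
Spur: no edge straddles that height → 0 crossings.
Hollow: 2–3 at easting≈360303.2 (left), 5–1 at easting≈388694.5 (right) → 1 crossing.
Bench: no edge straddles that height → 0 crossings.
Terrace: 1–2 at easting≈404242.7 (right), 3–4 at easting≈387216.6 (right) → 2 crossings.
Cove: 3–4 at easting≈339369.7 (left), 7–1 at easting≈368123.4 (left) → 0 crossings.
Only Hollow has an odd count, so the point is inside Hollow.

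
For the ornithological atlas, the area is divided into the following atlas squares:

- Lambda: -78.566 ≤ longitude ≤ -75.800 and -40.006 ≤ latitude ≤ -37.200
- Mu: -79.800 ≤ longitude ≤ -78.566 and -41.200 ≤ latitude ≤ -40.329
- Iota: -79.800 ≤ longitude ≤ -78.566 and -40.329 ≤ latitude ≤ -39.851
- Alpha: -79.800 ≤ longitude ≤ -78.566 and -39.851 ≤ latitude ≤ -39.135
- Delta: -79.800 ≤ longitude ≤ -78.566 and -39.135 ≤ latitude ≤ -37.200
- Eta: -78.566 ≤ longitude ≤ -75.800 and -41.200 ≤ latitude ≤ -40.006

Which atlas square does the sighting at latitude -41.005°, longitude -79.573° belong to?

The point has longitude = -79.573 and latitude = -41.005.
Only Mu satisfies -79.800 ≤ longitude ≤ -78.566 and -41.200 ≤ latitude ≤ -40.329.

Mu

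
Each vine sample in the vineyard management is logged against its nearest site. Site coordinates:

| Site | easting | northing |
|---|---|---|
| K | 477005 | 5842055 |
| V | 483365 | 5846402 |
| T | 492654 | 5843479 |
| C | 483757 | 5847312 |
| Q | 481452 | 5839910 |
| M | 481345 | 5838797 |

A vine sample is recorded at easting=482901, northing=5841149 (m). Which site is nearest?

Squared distances to each site:
K: 35583652.000; V: 27809305.000; T: 100549909.000; C: 38715305.000; Q: 3634722.000; M: 7953040.000.
Minimum at Q.

Q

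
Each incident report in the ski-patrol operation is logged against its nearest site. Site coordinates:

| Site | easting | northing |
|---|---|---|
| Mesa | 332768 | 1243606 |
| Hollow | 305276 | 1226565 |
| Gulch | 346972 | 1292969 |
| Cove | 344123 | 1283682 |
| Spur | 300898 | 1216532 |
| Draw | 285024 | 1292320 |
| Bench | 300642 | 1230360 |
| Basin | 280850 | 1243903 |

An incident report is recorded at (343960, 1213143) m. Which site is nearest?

Mesa

Squared distances to each site:
Mesa: 1053255233.000; Hollow: 1676601940.000; Gulch: 6381262420.000; Cove: 4975777090.000; Spur: 1865821165.000; Draw: 9742449425.000; Bench: 2172874213.000; Basin: 4929049700.000.
Minimum at Mesa.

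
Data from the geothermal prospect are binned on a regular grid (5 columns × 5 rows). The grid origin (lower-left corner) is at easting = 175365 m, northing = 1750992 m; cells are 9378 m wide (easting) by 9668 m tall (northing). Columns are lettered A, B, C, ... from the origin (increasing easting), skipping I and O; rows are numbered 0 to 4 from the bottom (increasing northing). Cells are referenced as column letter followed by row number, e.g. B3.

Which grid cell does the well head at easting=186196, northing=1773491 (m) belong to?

B2

Column index: ⌊(186196 − 175365) / 9378⌋ = ⌊1.155⌋ = 1 → column B
Row offset from origin: ⌊(1773491 − 1750992) / 9668⌋ = ⌊2.327⌋ = 2 → row 2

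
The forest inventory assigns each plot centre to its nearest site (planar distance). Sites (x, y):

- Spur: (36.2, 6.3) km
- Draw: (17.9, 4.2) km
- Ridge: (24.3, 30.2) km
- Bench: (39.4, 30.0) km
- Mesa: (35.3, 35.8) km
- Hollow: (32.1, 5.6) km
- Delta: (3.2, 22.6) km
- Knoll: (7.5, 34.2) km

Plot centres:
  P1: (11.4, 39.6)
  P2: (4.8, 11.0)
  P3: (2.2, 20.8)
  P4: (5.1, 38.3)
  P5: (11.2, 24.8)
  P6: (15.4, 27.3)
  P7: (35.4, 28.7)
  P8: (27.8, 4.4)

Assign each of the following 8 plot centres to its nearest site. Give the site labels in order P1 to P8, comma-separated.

P1 → Knoll (d²=44.37)
P2 → Delta (d²=137.12)
P3 → Delta (d²=4.24)
P4 → Knoll (d²=22.57)
P5 → Delta (d²=68.84)
P6 → Ridge (d²=87.62)
P7 → Bench (d²=17.69)
P8 → Hollow (d²=19.93)

Knoll, Delta, Delta, Knoll, Delta, Ridge, Bench, Hollow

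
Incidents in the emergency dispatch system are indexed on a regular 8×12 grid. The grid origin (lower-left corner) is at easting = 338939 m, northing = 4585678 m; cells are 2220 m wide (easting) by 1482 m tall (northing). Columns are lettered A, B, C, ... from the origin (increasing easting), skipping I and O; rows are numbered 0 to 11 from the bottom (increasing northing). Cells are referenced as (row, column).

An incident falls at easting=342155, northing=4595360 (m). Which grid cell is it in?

Column index: ⌊(342155 − 338939) / 2220⌋ = ⌊1.449⌋ = 1 → column B
Row offset from origin: ⌊(4595360 − 4585678) / 1482⌋ = ⌊6.533⌋ = 6 → row 6

(6, B)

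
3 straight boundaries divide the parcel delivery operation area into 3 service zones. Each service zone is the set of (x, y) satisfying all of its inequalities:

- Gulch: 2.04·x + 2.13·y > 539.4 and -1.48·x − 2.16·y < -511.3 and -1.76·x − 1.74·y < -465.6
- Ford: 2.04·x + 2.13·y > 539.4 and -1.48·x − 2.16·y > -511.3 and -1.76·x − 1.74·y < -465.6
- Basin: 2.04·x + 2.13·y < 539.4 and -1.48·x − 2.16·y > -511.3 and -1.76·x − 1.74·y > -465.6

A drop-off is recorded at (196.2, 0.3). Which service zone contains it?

2.04·196.2 + 2.13·0.3 = 400.887, which is < 539.4
-1.48·196.2 − 2.16·0.3 = -291.024, which is > -511.3
-1.76·196.2 − 1.74·0.3 = -345.834, which is > -465.6
This sign pattern matches Basin.

Basin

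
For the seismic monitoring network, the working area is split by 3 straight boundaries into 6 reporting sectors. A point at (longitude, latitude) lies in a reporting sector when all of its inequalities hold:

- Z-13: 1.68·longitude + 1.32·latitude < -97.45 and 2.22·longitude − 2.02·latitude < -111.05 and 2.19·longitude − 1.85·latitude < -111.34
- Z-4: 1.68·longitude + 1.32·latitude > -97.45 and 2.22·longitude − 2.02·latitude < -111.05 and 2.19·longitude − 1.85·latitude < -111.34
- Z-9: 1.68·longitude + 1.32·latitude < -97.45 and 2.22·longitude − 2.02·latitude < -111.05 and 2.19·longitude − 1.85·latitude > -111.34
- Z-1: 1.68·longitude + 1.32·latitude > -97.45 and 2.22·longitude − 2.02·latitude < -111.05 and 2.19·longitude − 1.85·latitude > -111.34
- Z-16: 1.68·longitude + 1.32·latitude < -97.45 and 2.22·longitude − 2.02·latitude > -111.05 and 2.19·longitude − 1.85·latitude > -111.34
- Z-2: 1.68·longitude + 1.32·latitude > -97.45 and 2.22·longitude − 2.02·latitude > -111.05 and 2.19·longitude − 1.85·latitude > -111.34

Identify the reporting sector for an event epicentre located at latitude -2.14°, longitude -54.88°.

1.68·-54.88 + 1.32·-2.14 = -95.023, which is > -97.45
2.22·-54.88 − 2.02·-2.14 = -117.511, which is < -111.05
2.19·-54.88 − 1.85·-2.14 = -116.228, which is < -111.34
This sign pattern matches Z-4.

Z-4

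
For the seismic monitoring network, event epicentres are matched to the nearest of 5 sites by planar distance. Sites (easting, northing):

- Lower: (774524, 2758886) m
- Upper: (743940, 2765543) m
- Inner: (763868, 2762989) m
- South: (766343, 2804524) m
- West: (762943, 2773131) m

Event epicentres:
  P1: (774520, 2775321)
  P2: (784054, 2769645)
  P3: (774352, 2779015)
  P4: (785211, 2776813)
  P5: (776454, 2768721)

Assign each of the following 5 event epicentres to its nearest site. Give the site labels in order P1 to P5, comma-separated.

West, Lower, West, Lower, Lower

P1 → West (d²=138823029.00)
P2 → Lower (d²=206576981.00)
P3 → West (d²=164786737.00)
P4 → Lower (d²=435589298.00)
P5 → Lower (d²=100452125.00)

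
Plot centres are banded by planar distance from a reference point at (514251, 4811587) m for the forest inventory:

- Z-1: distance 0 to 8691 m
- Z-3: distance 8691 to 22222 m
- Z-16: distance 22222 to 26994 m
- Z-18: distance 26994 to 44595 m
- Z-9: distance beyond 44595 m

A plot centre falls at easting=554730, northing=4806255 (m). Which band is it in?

Distance = √((554730−514251)² + (4806255−4811587)²) = √(1638549441.000 + 28430224.000) = 40828.662 m.
26994 ≤ 40828.662 < 44595 → Z-18.

Z-18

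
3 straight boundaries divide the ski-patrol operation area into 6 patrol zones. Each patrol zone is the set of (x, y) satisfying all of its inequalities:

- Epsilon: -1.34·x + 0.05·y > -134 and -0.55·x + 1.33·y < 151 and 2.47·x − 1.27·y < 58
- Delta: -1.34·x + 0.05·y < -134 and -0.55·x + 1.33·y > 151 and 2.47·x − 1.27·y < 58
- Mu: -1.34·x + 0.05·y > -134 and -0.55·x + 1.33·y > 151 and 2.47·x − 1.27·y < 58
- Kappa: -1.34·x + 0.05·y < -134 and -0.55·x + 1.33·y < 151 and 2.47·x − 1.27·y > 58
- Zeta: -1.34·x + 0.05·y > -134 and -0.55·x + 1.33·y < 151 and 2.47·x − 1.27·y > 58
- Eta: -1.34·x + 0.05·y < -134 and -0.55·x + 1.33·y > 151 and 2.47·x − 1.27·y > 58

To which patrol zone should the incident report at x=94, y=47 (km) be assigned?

Zeta

-1.34·94 + 0.05·47 = -123.610, which is > -134
-0.55·94 + 1.33·47 = 10.810, which is < 151
2.47·94 − 1.27·47 = 172.490, which is > 58
This sign pattern matches Zeta.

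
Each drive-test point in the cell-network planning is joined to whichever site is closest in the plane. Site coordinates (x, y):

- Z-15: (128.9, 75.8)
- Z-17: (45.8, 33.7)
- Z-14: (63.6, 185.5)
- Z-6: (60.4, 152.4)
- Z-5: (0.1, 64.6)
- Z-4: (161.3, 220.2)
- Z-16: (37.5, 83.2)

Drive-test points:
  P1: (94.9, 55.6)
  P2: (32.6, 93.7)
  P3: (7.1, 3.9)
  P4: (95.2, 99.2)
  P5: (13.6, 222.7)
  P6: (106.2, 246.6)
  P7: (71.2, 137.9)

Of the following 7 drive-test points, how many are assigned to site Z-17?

P1 → Z-15
P2 → Z-16
P3 → Z-17
P4 → Z-15
P5 → Z-14
P6 → Z-4
P7 → Z-6
1 of the 7 goes to Z-17.

1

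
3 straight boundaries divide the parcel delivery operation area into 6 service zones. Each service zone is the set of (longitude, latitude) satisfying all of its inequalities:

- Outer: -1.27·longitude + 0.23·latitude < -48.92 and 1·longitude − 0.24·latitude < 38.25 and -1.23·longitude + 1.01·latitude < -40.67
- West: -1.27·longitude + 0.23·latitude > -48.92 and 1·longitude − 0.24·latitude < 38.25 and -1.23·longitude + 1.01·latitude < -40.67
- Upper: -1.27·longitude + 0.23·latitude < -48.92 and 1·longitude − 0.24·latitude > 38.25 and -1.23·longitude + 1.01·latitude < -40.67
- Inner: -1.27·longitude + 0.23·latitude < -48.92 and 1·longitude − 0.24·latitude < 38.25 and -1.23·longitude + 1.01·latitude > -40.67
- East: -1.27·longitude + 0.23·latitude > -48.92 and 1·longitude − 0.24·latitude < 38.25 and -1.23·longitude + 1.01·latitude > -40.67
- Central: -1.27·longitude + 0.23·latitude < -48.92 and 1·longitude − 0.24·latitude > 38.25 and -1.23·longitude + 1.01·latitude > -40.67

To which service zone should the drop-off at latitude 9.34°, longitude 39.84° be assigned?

-1.27·39.84 + 0.23·9.34 = -48.449, which is > -48.92
1·39.84 − 0.24·9.34 = 37.598, which is < 38.25
-1.23·39.84 + 1.01·9.34 = -39.570, which is > -40.67
This sign pattern matches East.

East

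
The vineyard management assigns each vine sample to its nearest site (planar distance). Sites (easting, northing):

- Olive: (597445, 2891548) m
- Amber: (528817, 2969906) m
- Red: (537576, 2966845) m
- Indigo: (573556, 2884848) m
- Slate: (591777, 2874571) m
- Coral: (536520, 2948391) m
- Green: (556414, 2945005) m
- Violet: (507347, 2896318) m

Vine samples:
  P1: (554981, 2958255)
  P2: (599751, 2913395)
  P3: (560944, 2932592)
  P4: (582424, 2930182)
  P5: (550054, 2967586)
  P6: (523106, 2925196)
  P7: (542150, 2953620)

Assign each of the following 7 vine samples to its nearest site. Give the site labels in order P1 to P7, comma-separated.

P1 → Green (d²=177615989.00)
P2 → Olive (d²=482609045.00)
P3 → Green (d²=174603469.00)
P4 → Green (d²=896241429.00)
P5 → Red (d²=156249565.00)
P6 → Coral (d²=717943421.00)
P7 → Coral (d²=59039341.00)

Green, Olive, Green, Green, Red, Coral, Coral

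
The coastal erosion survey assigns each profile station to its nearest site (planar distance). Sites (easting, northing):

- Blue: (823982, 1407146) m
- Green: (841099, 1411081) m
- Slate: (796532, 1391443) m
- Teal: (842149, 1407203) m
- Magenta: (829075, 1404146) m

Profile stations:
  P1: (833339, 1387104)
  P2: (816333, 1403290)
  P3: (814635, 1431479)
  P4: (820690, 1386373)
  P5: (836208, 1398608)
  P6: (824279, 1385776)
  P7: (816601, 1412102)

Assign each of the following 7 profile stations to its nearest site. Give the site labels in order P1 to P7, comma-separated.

P1 → Magenta (d²=308611460.00)
P2 → Blue (d²=73375937.00)
P3 → Blue (d²=679461298.00)
P4 → Magenta (d²=386187754.00)
P5 → Magenta (d²=81549133.00)
P6 → Magenta (d²=360458516.00)
P7 → Blue (d²=79041097.00)

Magenta, Blue, Blue, Magenta, Magenta, Magenta, Blue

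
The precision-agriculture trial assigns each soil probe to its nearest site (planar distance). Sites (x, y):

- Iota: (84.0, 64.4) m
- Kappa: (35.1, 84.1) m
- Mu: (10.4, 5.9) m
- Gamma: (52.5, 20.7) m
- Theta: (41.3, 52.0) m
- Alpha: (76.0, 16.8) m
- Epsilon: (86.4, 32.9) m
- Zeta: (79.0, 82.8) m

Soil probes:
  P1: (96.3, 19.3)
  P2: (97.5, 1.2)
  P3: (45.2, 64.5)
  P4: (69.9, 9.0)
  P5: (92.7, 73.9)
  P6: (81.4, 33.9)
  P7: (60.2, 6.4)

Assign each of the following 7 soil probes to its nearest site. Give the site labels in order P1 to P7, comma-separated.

Epsilon, Alpha, Theta, Alpha, Iota, Epsilon, Gamma

P1 → Epsilon (d²=282.97)
P2 → Alpha (d²=705.61)
P3 → Theta (d²=171.46)
P4 → Alpha (d²=98.05)
P5 → Iota (d²=165.94)
P6 → Epsilon (d²=26.00)
P7 → Gamma (d²=263.78)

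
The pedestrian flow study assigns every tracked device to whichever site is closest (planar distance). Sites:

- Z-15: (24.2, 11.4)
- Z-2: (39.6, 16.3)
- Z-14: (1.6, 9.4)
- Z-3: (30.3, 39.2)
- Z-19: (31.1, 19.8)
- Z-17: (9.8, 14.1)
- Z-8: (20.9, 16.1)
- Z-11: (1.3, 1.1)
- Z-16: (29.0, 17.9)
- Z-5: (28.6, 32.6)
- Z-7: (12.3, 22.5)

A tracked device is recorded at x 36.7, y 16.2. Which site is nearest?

Z-2

Squared distances to each site:
Z-15: 179.290; Z-2: 8.420; Z-14: 1278.250; Z-3: 569.960; Z-19: 44.320; Z-17: 728.020; Z-8: 249.650; Z-11: 1481.170; Z-16: 62.180; Z-5: 334.570; Z-7: 635.050.
Minimum at Z-2.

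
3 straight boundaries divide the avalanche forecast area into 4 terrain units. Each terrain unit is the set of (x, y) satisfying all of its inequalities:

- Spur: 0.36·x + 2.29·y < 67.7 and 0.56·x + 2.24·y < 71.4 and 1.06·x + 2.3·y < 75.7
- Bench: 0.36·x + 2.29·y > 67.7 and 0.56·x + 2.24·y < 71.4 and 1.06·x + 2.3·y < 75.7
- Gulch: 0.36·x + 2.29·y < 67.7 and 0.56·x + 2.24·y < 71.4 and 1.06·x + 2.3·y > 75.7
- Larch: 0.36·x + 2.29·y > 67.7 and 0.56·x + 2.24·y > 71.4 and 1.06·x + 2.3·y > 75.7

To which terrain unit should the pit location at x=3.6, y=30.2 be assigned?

Bench

0.36·3.6 + 2.29·30.2 = 70.454, which is > 67.7
0.56·3.6 + 2.24·30.2 = 69.664, which is < 71.4
1.06·3.6 + 2.3·30.2 = 73.276, which is < 75.7
This sign pattern matches Bench.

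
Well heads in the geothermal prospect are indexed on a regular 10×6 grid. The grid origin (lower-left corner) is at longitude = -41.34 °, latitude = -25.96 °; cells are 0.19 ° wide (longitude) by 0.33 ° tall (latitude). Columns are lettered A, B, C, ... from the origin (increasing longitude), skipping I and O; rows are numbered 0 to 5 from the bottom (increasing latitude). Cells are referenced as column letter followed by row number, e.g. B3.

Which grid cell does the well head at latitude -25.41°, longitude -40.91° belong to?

Column index: ⌊(-40.91 − -41.34) / 0.19⌋ = ⌊2.263⌋ = 2 → column C
Row offset from origin: ⌊(-25.41 − -25.96) / 0.33⌋ = ⌊1.667⌋ = 1 → row 1

C1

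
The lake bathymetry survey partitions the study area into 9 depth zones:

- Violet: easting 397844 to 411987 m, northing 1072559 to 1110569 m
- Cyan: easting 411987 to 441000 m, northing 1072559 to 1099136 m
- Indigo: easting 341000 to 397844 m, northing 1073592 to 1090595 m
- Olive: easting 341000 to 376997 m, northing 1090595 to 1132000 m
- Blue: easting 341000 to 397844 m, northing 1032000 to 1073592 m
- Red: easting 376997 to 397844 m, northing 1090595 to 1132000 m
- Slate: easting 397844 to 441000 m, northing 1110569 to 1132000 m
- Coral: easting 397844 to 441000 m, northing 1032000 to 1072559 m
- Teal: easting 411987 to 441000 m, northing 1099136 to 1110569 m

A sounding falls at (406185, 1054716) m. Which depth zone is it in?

Coral

The point has easting = 406185 and northing = 1054716.
Only Coral satisfies 397844 ≤ easting ≤ 441000 and 1032000 ≤ northing ≤ 1072559.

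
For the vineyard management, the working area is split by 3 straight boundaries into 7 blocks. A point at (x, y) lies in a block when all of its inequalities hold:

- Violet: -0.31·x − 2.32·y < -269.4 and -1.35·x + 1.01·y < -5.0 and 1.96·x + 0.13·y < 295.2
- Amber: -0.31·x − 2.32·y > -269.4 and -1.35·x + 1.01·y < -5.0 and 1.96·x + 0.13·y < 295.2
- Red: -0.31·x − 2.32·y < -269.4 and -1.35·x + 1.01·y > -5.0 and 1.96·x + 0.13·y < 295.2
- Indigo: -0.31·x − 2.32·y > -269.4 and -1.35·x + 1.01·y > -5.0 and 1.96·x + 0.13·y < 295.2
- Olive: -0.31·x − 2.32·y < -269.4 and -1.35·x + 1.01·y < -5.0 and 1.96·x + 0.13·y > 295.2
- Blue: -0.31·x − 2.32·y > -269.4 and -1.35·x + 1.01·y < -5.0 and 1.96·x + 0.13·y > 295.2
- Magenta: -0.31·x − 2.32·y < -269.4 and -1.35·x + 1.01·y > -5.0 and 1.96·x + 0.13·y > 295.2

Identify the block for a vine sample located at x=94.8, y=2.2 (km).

-0.31·94.8 − 2.32·2.2 = -34.492, which is > -269.4
-1.35·94.8 + 1.01·2.2 = -125.758, which is < -5.0
1.96·94.8 + 0.13·2.2 = 186.094, which is < 295.2
This sign pattern matches Amber.

Amber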